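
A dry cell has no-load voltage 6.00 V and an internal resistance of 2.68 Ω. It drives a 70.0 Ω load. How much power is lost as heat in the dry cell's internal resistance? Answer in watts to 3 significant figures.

0.0183 W

The internal resistance carries the same current as the load; P_int = I²r.
I = ε / (r + R) = 6.00 / (2.68 + 70.0) = 0.08255 A
P_int = I² r = (0.08255)² × 2.68 = 0.01826 W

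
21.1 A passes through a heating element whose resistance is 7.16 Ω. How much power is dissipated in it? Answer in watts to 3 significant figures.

3190 W

With I and R stated, P = I²R applies in one step.
P = (21.10 A)² × 7.16 Ω = 3188 W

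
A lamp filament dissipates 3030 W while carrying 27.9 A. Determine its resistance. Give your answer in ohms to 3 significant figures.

3.89 Ω

Rearranging the power relation for the two known quantities gives R = P / I².
R = 3030 / (27.90)² = 3.893 Ω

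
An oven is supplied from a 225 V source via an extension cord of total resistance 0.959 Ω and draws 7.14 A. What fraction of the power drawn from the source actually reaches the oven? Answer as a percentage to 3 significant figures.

97.0 %

The extension cord carries the full 7.14 A.
P_line = I² R_line = (7.140)² × 0.959 = 48.89 W
P_source = V I = 225 × 7.140 = 1606 W; P_load = 1558 W
η = P_load / P_source = 1558 / 1606 = 0.9696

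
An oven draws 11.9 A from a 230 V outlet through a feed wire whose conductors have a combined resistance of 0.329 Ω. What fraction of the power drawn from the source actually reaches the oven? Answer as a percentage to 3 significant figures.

98.3 %

The feed wire carries the full 11.9 A.
P_line = I² R_line = (11.90)² × 0.329 = 46.59 W
P_source = V I = 230 × 11.90 = 2737 W; P_load = 2690 W
η = P_load / P_source = 2690 / 2737 = 0.9830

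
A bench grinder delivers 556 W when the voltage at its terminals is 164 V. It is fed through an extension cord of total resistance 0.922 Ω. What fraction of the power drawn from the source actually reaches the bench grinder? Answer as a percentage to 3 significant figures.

I = P / V = 556 / 164 = 3.390 A through the extension cord.
P_line = I² R_line = (3.390)² × 0.922 = 10.60 W
P_source = P_load + P_line = 556.0 + 10.60 = 566.6 W
η = P_load / P_source = 556.0 / 566.6 = 0.9813

98.1 %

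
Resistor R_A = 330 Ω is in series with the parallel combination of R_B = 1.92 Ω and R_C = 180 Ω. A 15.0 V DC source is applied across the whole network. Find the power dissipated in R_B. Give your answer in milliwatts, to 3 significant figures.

First combine the parallel branches into one equivalent R_p, then R_A + R_p is a series pair.
R_p = (1.92×180)/(1.92+180) = 1.900 Ω
R_total = 330 + 1.900 = 331.9 Ω
I = V / R_total = 15.0 / 331.9 = 0.04519 A
Voltage across the parallel pair: V_p = I × R_p = 0.04519 × 1.900 = 0.08586 V
R_B is across V_p, so use P = V²/R for that branch.
P_R_B = (0.08586)² / 1.92 = 0.003839 W

3.84 mW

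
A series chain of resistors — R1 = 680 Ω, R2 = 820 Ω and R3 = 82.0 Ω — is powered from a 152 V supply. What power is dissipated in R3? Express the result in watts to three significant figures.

The current is common to all series resistors; compute it, then apply P = I²R for the target.
R_total = 680 + 820 + 82.0 = 1582 Ω
I = V / R_total = 152 / 1582 = 0.09608 A
P_R3 = I² × R3 = (0.09608)² × 82.0 = 0.7570 W

0.757 W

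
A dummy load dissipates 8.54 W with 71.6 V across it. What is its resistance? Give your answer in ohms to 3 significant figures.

Rearranging the power relation for the two known quantities gives R = V² / P.
R = (71.6)² / 8.54 = 600.3 Ω

600 Ω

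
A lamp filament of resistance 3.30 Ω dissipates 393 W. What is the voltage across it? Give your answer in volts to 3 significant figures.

Rearranging the power relation for the two known quantities gives V = √(P R).
V = √(393 × 3.30) = 36.01 V

36.0 V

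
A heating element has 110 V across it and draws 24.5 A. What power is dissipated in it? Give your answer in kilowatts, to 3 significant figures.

Since both terminal voltage and current are stated, P = V I gives the power in one step.
P = 110 V × 24.50 A = 2695 W

2.69 kW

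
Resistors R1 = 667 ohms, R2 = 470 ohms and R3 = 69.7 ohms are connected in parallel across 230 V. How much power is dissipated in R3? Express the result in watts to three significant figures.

759 W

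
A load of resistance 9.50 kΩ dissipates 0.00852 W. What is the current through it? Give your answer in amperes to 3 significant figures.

0.000947 A

Rearranging the power relation for the two known quantities gives I = √(P / R).
I = √(0.00852 / 9500) = 0.0009470 A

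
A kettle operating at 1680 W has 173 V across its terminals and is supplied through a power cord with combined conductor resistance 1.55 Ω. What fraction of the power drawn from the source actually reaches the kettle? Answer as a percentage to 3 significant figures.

I = P / V = 1680 / 173 = 9.711 A through the power cord.
P_line = I² R_line = (9.711)² × 1.55 = 146.2 W
P_source = P_load + P_line = 1680 + 146.2 = 1826 W
η = P_load / P_source = 1680 / 1826 = 0.9200

92.0 %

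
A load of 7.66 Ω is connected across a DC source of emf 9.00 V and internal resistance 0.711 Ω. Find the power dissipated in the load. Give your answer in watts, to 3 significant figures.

The internal resistance and the load are in series, so the same I flows through both; get I from ε/(r+R), then I²R for the load.
I = ε / (r + R) = 9.00 / (0.711 + 7.66) = 1.075 A
P_load = I² R = (1.075)² × 7.66 = 8.854 W

8.85 W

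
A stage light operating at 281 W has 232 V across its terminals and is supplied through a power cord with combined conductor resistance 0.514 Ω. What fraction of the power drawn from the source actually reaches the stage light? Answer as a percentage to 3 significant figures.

I = P / V = 281 / 232 = 1.211 A through the power cord.
P_line = I² R_line = (1.211)² × 0.514 = 0.7540 W
P_source = P_load + P_line = 281.0 + 0.7540 = 281.8 W
η = P_load / P_source = 281.0 / 281.8 = 0.9973

99.7 %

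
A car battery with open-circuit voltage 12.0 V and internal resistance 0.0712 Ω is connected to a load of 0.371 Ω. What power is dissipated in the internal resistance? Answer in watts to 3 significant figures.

52.4 W

Internal loss is I²r, with I set by the total series resistance r+R.
I = ε / (r + R) = 12.0 / (0.0712 + 0.371) = 27.14 A
P_int = I² r = (27.14)² × 0.0712 = 52.43 W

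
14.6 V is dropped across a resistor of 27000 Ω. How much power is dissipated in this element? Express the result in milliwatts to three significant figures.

V and R are stated; P = V²/R avoids computing the current.
P = (14.6 V)² / 27000 Ω = 0.007895 W

7.89 mW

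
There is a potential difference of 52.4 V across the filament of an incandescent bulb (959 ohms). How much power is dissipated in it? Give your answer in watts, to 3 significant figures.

We know the drop across the element and its resistance — P = V²/R, one step.
P = (52.4 V)² / 959 Ω = 2.863 W

2.86 W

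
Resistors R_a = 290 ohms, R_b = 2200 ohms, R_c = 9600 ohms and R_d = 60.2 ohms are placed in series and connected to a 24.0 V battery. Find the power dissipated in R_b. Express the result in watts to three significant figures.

0.00858 W

In a series string the same current flows through every resistor — find that current, then P = I²R for the one we want.
R_total = 290 + 2200 + 9600 + 60.2 = 12150 Ω
I = V / R_total = 24.0 / 12150 = 0.001975 A
P_R_b = I² × R_b = (0.001975)² × 2200 = 0.008584 W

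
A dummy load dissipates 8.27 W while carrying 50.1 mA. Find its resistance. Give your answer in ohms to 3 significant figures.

3290 Ω

Inverting the appropriate power form: R = P / I².
R = 8.27 / (0.05010)² = 3295 Ω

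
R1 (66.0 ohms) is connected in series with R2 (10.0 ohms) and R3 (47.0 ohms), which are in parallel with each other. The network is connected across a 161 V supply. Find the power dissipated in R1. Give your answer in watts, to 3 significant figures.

310 W

Collapse R2‖R3 to a single equivalent, reducing the network to two series elements.
R_p = (10.0×47.0)/(10.0+47.0) = 8.246 Ω
R_total = 66.0 + 8.246 = 74.25 Ω
I = V / R_total = 161 / 74.25 = 2.168 A
The full supply current passes through R1: P = I²R.
P_R1 = (2.168)² × 66.0 = 310.4 W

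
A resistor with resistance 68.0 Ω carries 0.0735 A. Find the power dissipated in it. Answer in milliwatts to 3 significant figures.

367 mW

With I and R stated, P = I²R applies in one step.
P = (0.07350 A)² × 68.0 Ω = 0.3674 W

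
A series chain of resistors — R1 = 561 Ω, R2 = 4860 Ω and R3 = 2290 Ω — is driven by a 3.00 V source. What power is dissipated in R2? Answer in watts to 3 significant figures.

0.000736 W

In a series string the same current flows through every resistor — find that current, then P = I²R for the one we want.
R_total = 561 + 4860 + 2290 = 7711 Ω
I = V / R_total = 3.00 / 7711 = 0.0003891 A
P_R2 = I² × R2 = (0.0003891)² × 4860 = 0.0007356 W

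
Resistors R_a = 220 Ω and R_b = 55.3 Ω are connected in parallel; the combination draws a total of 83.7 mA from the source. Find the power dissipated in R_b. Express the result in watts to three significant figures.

0.247 W

Only the total current is stated, so first find the parallel equivalent to get the voltage across the combination.
1/R_eq = 1/220 + 1/55.3 ⇒ R_eq = 44.19 Ω
V = I_total × R_eq = 0.08370 × 44.19 = 3.699 V
P_R_b = V² / R_b = (3.699)² / 55.3 = 0.2474 W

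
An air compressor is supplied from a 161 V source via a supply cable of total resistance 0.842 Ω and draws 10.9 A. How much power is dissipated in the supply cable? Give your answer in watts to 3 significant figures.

The supply cable is a series resistance carrying the load current; its dissipation is I²R_line.
The supply cable carries the full 10.9 A.
P_line = I² R_line = (10.90)² × 0.842 = 100.0 W

100 W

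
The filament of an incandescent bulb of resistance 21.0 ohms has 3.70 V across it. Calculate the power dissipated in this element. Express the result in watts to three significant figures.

0.652 W

We know the drop across the element and its resistance — P = V²/R, one step.
P = (3.70 V)² / 21.0 Ω = 0.6519 W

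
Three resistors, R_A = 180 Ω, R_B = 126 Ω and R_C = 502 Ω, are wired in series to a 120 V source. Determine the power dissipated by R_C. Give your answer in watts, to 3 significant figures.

11.1 W

Series elements share the same current, so find I first, then use P = I²R.
R_total = 180 + 126 + 502 = 808.0 Ω
I = V / R_total = 120 / 808.0 = 0.1485 A
P_R_C = I² × R_C = (0.1485)² × 502 = 11.07 W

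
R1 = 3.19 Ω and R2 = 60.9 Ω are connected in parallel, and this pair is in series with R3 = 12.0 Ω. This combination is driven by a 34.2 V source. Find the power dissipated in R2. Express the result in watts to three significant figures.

Collapse the R1‖R2 pair into one equivalent R_p; then R_p and R3 form a series string.
R_p = (3.19×60.9)/(3.19+60.9) = 3.031 Ω
R_total = R_p + 12.0 = 3.031 + 12.0 = 15.03 Ω
I = V / R_total = 34.2 / 15.03 = 2.275 A
Voltage across the parallel pair: V_p = I × R_p = 2.275 × 3.031 = 6.897 V
R2 sits across V_p; its power is V_p²/R.
P_R2 = (6.897)² / 60.9 = 0.7811 W

0.781 W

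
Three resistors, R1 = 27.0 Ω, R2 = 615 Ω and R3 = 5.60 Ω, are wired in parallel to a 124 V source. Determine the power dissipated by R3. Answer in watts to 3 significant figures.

2750 W

R3 sits directly across the source, so P = V²/R with V = 124 V.
P_R3 = V² / R3 = (124)² / 5.60 Ω = 2746 W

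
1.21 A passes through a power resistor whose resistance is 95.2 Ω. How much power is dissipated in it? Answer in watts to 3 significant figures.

With I and R stated, P = I²R applies in one step.
P = (1.210 A)² × 95.2 Ω = 139.4 W

139 W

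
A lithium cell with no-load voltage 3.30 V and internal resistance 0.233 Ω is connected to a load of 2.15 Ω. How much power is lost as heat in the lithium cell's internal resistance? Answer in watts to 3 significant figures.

Internal loss is I²r, with I set by the total series resistance r+R.
I = ε / (r + R) = 3.30 / (0.233 + 2.15) = 1.385 A
P_int = I² r = (1.385)² × 0.233 = 0.4468 W

0.447 W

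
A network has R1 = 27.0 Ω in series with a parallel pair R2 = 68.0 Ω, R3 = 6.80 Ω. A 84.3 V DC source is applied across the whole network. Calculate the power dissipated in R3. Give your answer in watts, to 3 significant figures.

Reduce the parallel pair to R_p first; the network is then a simple series string.
R_p = (68.0×6.80)/(68.0+6.80) = 6.182 Ω
R_total = 27.0 + 6.182 = 33.18 Ω
I = V / R_total = 84.3 / 33.18 = 2.541 A
Voltage across the parallel pair: V_p = I × R_p = 2.541 × 6.182 = 15.71 V
R3 sees V_p directly, so P = V_p² / R3.
P_R3 = (15.71)² / 6.80 = 36.27 W

36.3 W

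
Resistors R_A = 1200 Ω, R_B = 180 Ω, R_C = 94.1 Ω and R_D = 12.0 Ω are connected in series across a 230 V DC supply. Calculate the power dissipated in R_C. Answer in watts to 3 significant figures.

The current is common to all series resistors; compute it, then apply P = I²R for the target.
R_total = 1200 + 180 + 94.1 + 12.0 = 1486 Ω
I = V / R_total = 230 / 1486 = 0.1548 A
P_R_C = I² × R_C = (0.1548)² × 94.1 = 2.254 W

2.25 W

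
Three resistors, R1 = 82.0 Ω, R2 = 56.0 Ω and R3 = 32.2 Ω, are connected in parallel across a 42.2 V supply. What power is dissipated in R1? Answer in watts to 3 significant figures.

21.7 W

Parallel branches share the same voltage; P = V²/R gives the branch power in one step.
P_R1 = V² / R1 = (42.2)² / 82.0 Ω = 21.72 W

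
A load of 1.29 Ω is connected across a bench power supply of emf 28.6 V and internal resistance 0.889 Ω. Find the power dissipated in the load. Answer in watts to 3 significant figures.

222 W

With r and R in series, I = ε/(r+R); the load dissipates I²R.
I = ε / (r + R) = 28.6 / (0.889 + 1.29) = 13.13 A
P_load = I² R = (13.13)² × 1.29 = 222.2 W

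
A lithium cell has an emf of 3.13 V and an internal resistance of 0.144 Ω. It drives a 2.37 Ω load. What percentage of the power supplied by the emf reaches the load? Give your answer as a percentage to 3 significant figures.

The source delivers εI, of which I²R reaches the load and I²r is lost; since I is common, η = R/(R+r).
η = R / (R + r) = 2.37 / (2.37 + 0.144) = 0.9427

94.3 %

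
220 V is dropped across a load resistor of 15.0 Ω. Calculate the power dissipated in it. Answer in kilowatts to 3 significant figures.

Voltage and resistance are given, so P = V²/R is the one-step route.
P = (220 V)² / 15.0 Ω = 3227 W

3.23 kW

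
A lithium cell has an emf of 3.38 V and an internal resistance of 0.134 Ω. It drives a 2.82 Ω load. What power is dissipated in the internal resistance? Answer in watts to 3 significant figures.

r is in series with the load, so it carries the full circuit current — the loss in it is I²r.
I = ε / (r + R) = 3.38 / (0.134 + 2.82) = 1.144 A
P_int = I² r = (1.144)² × 0.134 = 0.1754 W

0.175 W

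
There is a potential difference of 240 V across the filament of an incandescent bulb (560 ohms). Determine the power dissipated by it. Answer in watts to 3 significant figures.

103 W

Voltage and resistance are given, so P = V²/R is the one-step route.
P = (240 V)² / 560 Ω = 102.9 W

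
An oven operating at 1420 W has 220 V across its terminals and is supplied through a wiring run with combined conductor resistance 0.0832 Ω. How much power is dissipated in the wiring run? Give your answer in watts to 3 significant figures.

3.47 W

Line loss is just I²R for the cable — we know both I and R_line directly.
I = P / V = 1420 / 220 = 6.455 A through the wiring run.
P_line = I² R_line = (6.455)² × 0.0832 = 3.466 W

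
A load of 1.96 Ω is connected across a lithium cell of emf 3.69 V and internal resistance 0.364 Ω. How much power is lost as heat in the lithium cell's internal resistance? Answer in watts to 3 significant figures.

r is in series with the load, so it carries the full circuit current — the loss in it is I²r.
I = ε / (r + R) = 3.69 / (0.364 + 1.96) = 1.588 A
P_int = I² r = (1.588)² × 0.364 = 0.9177 W

0.918 W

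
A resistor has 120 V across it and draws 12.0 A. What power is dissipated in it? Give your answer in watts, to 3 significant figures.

1440 W

V and I are known directly — P = V I, no intermediate step needed.
P = 120 V × 12.00 A = 1440 W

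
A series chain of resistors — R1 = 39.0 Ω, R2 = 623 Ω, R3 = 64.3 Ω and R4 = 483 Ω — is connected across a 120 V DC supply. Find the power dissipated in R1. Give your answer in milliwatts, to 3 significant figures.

384 mW

Since the resistors are in series they all carry the loop current I = V/R_total; the power in any one is I²R.
R_total = 39.0 + 623 + 64.3 + 483 = 1209 Ω
I = V / R_total = 120 / 1209 = 0.09923 A
P_R1 = I² × R1 = (0.09923)² × 39.0 = 0.3840 W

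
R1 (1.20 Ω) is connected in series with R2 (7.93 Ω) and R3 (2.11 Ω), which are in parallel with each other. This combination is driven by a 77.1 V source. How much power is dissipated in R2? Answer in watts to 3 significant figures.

253 W

Replace R2 and R3 with their parallel equivalent so the circuit becomes R1 in series with R_p.
R_p = (7.93×2.11)/(7.93+2.11) = 1.667 Ω
R_total = 1.20 + 1.667 = 2.867 Ω
I = V / R_total = 77.1 / 2.867 = 26.90 A
Voltage across the parallel pair: V_p = I × R_p = 26.90 × 1.667 = 44.82 V
R2 sees V_p directly, so P = V_p² / R2.
P_R2 = (44.82)² / 7.93 = 253.4 W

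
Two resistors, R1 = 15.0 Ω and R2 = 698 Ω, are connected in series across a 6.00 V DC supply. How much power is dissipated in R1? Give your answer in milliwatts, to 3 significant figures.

1.06 mW

Since the resistors are in series they all carry the loop current I = V/R_total; the power in any one is I²R.
R_total = 15.0 + 698 = 713.0 Ω
I = V / R_total = 6.00 / 713.0 = 0.008415 A
P_R1 = I² × R1 = (0.008415)² × 15.0 = 0.001062 W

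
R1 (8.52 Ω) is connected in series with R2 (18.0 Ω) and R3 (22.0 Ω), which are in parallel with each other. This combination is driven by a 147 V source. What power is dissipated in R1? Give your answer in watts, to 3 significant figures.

543 W

First combine the parallel branches into one equivalent R_p, then R1 + R_p is a series pair.
R_p = (18.0×22.0)/(18.0+22.0) = 9.900 Ω
R_total = 8.52 + 9.900 = 18.42 Ω
I = V / R_total = 147 / 18.42 = 7.980 A
All the current flows through R1; use P = I²R.
P_R1 = (7.980)² × 8.52 = 542.6 W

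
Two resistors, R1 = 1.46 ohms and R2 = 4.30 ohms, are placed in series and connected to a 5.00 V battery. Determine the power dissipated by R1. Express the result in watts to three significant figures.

The current is common to all series resistors; compute it, then apply P = I²R for the target.
R_total = 1.46 + 4.30 = 5.760 Ω
I = V / R_total = 5.00 / 5.760 = 0.8681 A
P_R1 = I² × R1 = (0.8681)² × 1.46 = 1.100 W

1.10 W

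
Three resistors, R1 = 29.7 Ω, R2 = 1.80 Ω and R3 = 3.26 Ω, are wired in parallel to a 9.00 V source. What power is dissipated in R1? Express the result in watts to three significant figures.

2.73 W

The supply voltage appears across each parallel branch — just use P = V²/R1.
P_R1 = V² / R1 = (9.00)² / 29.7 Ω = 2.727 W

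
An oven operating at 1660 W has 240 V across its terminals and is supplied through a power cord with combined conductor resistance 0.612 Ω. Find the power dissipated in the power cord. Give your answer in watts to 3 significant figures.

Only the current and the line resistance are needed for the I²R loss.
I = P / V = 1660 / 240 = 6.917 A through the power cord.
P_line = I² R_line = (6.917)² × 0.612 = 29.28 W

29.3 W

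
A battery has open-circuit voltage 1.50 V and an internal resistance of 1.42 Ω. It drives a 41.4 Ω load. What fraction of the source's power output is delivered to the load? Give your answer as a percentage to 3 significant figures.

Efficiency is P_load / P_total. With a series r and R sharing the same I, P = I²R for each, so η = R/(R+r).
η = R / (R + r) = 41.4 / (41.4 + 1.42) = 0.9668

96.7 %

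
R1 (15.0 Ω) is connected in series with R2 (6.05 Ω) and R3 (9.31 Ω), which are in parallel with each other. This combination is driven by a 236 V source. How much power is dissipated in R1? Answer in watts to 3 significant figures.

2400 W

First combine the parallel branches into one equivalent R_p, then R1 + R_p is a series pair.
R_p = (6.05×9.31)/(6.05+9.31) = 3.667 Ω
R_total = 15.0 + 3.667 = 18.67 Ω
I = V / R_total = 236 / 18.67 = 12.64 A
R1 carries the full series current, so P = I²R.
P_R1 = (12.64)² × 15.0 = 2398 W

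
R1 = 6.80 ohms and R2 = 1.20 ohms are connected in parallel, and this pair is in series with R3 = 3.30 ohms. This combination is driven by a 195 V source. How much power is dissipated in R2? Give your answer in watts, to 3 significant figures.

1770 W

Reduce the parallel combination to a single R_p; the circuit then becomes R_p in series with the remaining resistor.
R_p = (6.80×1.20)/(6.80+1.20) = 1.020 Ω
R_total = R_p + 3.30 = 1.020 + 3.30 = 4.320 Ω
I = V / R_total = 195 / 4.320 = 45.14 A
Voltage across the parallel pair: V_p = I × R_p = 45.14 × 1.020 = 46.04 V
R2 has V_p across it, so P = V_p²/R2.
P_R2 = (46.04)² / 1.20 = 1767 W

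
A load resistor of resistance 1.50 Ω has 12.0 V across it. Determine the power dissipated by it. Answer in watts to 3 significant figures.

V and R are stated; P = V²/R avoids computing the current.
P = (12.0 V)² / 1.50 Ω = 96.00 W

96.0 W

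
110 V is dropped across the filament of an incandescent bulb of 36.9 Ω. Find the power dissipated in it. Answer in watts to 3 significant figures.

328 W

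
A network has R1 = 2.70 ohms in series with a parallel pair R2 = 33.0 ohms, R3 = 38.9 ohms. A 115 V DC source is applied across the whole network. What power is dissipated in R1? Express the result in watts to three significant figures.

Collapse R2‖R3 to a single equivalent, reducing the network to two series elements.
R_p = (33.0×38.9)/(33.0+38.9) = 17.85 Ω
R_total = 2.70 + 17.85 = 20.55 Ω
I = V / R_total = 115 / 20.55 = 5.595 A
R1 is in the main series path, so its power is I²R1.
P_R1 = (5.595)² × 2.70 = 84.52 W

84.5 W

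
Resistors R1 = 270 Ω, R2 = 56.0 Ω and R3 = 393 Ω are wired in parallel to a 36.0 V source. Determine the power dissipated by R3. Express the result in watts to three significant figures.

The supply voltage appears across each parallel branch — just use P = V²/R3.
P_R3 = V² / R3 = (36.0)² / 393 Ω = 3.298 W

3.30 W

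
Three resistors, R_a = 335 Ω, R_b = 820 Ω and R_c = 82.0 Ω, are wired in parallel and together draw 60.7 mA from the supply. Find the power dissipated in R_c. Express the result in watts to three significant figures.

0.167 W

The branches share the same voltage, but only the total current is given — find V from the equivalent resistance first.
1/R_eq = 1/335 + 1/820 + 1/82.0 ⇒ R_eq = 60.98 Ω
V = I_total × R_eq = 0.06070 × 60.98 = 3.701 V
P_R_c = V² / R_c = (3.701)² / 82.0 = 0.1671 W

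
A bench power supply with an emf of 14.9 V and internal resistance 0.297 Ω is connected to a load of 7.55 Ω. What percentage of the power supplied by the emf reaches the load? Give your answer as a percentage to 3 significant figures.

The source delivers εI, of which I²R reaches the load and I²r is lost; since I is common, η = R/(R+r).
η = R / (R + r) = 7.55 / (7.55 + 0.297) = 0.9622

96.2 %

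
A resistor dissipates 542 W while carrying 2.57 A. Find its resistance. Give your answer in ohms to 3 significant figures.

82.1 Ω

From P = V I = I²R = V²/R, with the two given quantities we get R = P / I².
R = 542 / (2.570)² = 82.06 Ω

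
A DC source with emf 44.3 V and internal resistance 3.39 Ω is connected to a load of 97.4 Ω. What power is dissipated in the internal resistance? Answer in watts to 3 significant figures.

The source's internal resistance is just another series element carrying I; its dissipation is I²r.
I = ε / (r + R) = 44.3 / (3.39 + 97.4) = 0.4395 A
P_int = I² r = (0.4395)² × 3.39 = 0.6549 W

0.655 W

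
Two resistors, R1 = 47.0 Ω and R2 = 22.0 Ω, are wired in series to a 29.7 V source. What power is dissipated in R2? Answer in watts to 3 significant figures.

Since the resistors are in series they all carry the loop current I = V/R_total; the power in any one is I²R.
R_total = 47.0 + 22.0 = 69.00 Ω
I = V / R_total = 29.7 / 69.00 = 0.4304 A
P_R2 = I² × R2 = (0.4304)² × 22.0 = 4.076 W

4.08 W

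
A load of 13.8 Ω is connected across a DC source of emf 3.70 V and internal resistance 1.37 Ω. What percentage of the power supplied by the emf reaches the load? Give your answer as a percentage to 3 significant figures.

The source delivers εI, of which I²R reaches the load and I²r is lost; since I is common, η = R/(R+r).
η = R / (R + r) = 13.8 / (13.8 + 1.37) = 0.9097

91.0 %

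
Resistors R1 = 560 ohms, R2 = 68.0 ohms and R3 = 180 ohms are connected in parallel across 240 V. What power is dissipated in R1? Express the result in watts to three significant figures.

103 W

The supply voltage appears across each parallel branch — just use P = V²/R1.
P_R1 = V² / R1 = (240)² / 560 Ω = 102.9 W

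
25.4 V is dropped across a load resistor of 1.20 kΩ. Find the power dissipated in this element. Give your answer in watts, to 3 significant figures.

With V across and R both known, P = V²/R gives the dissipation directly.
P = (25.4 V)² / 1200 Ω = 0.5376 W

0.538 W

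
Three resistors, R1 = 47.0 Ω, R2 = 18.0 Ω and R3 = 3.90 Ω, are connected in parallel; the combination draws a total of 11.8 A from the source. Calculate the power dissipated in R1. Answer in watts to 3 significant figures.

Only the total current is stated, so first find the parallel equivalent to get the voltage across the combination.
1/R_eq = 1/47.0 + 1/18.0 + 1/3.90 ⇒ R_eq = 3.001 Ω
V = I_total × R_eq = 11.80 × 3.001 = 35.41 V
P_R1 = V² / R1 = (35.41)² / 47.0 = 26.68 W

26.7 W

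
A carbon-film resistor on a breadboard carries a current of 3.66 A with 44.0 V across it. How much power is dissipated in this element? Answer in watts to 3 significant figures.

161 W

Since both terminal voltage and current are stated, P = V I gives the power in one step.
P = 44.0 V × 3.660 A = 161.0 W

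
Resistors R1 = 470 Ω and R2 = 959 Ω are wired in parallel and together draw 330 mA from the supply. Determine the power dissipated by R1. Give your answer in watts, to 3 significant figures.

23.1 W

The branches share the same voltage, but only the total current is given — find V from the equivalent resistance first.
1/R_eq = 1/470 + 1/959 ⇒ R_eq = 315.4 Ω
V = I_total × R_eq = 0.3300 × 315.4 = 104.1 V
P_R1 = V² / R1 = (104.1)² / 470 = 23.05 W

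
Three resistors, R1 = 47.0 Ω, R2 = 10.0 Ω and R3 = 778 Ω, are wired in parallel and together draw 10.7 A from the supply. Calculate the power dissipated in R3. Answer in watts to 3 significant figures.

The branches share the same voltage, but only the total current is given — find V from the equivalent resistance first.
1/R_eq = 1/47.0 + 1/10.0 + 1/778 ⇒ R_eq = 8.159 Ω
V = I_total × R_eq = 10.70 × 8.159 = 87.30 V
P_R3 = V² / R3 = (87.30)² / 778 = 9.797 W

9.80 W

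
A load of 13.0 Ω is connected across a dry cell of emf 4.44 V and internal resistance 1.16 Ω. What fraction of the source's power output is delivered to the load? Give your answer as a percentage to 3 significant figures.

η = P_load/(P_load+P_int) = I²R/(I²R+I²r) = R/(R+r) — the I² cancels for series elements.
η = R / (R + r) = 13.0 / (13.0 + 1.16) = 0.9181

91.8 %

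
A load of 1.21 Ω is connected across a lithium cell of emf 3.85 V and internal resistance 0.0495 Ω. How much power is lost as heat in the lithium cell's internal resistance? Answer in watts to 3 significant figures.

The internal resistance carries the same current as the load; P_int = I²r.
I = ε / (r + R) = 3.85 / (0.0495 + 1.21) = 3.057 A
P_int = I² r = (3.057)² × 0.0495 = 0.4625 W

0.463 W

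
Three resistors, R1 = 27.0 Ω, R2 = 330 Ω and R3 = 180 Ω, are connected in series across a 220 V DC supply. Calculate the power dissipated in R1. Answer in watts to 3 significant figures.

Every series element carries the same I. Get I from the total resistance, then P = I² × R1.
R_total = 27.0 + 330 + 180 = 537.0 Ω
I = V / R_total = 220 / 537.0 = 0.4097 A
P_R1 = I² × R1 = (0.4097)² × 27.0 = 4.532 W

4.53 W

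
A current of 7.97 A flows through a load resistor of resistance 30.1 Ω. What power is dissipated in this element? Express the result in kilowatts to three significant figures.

1.91 kW

With I and R stated, P = I²R applies in one step.
P = (7.970 A)² × 30.1 Ω = 1912 W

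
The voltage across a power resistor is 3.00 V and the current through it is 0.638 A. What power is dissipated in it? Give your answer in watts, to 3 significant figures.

1.91 W

V and I are known directly — P = V I, no intermediate step needed.
P = 3.00 V × 0.6380 A = 1.914 W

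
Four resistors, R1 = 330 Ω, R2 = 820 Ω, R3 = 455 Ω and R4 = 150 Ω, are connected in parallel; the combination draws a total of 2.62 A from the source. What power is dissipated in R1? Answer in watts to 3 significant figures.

We need the common branch voltage; get it from I_total × R_eq, then P = V²/R for the branch.
1/R_eq = 1/330 + 1/820 + 1/455 + 1/150 ⇒ R_eq = 76.25 Ω
V = I_total × R_eq = 2.620 × 76.25 = 199.8 V
P_R1 = V² / R1 = (199.8)² / 330 = 120.9 W

121 W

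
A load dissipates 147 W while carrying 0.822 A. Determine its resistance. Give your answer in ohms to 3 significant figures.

218 Ω

Inverting the appropriate power form: R = P / I².
R = 147 / (0.8220)² = 217.6 Ω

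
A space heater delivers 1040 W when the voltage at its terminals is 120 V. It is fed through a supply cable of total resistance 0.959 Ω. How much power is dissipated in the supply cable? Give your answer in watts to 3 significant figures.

The supply cable is a series resistance carrying the load current; its dissipation is I²R_line.
I = P / V = 1040 / 120 = 8.667 A through the supply cable.
P_line = I² R_line = (8.667)² × 0.959 = 72.03 W

72.0 W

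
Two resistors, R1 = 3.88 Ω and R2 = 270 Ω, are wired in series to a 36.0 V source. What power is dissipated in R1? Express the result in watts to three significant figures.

In a series string the same current flows through every resistor — find that current, then P = I²R for the one we want.
R_total = 3.88 + 270 = 273.9 Ω
I = V / R_total = 36.0 / 273.9 = 0.1314 A
P_R1 = I² × R1 = (0.1314)² × 3.88 = 0.06704 W

0.0670 W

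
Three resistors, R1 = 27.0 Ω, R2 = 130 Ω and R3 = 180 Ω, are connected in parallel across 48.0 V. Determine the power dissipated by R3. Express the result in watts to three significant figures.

12.8 W

The supply voltage appears across each parallel branch — just use P = V²/R3.
P_R3 = V² / R3 = (48.0)² / 180 Ω = 12.80 W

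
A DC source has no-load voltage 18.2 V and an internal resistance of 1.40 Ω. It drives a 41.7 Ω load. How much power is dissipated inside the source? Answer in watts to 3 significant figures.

Internal loss is I²r, with I set by the total series resistance r+R.
I = ε / (r + R) = 18.2 / (1.40 + 41.7) = 0.4223 A
P_int = I² r = (0.4223)² × 1.40 = 0.2496 W

0.250 W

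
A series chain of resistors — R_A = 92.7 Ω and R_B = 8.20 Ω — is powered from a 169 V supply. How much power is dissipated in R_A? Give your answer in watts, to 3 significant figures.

Every series element carries the same I. Get I from the total resistance, then P = I² × R_A.
R_total = 92.7 + 8.20 = 100.9 Ω
I = V / R_total = 169 / 100.9 = 1.675 A
P_R_A = I² × R_A = (1.675)² × 92.7 = 260.1 W

260 W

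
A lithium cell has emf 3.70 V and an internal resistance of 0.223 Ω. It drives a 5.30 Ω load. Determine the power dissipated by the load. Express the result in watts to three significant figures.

Find the circuit current first, then P = I²R for the load (series elements share I).
I = ε / (r + R) = 3.70 / (0.223 + 5.30) = 0.6699 A
P_load = I² R = (0.6699)² × 5.30 = 2.379 W

2.38 W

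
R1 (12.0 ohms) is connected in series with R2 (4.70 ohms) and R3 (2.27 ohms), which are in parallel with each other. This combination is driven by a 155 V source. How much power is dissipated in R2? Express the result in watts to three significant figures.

Collapse R2‖R3 to a single equivalent, reducing the network to two series elements.
R_p = (4.70×2.27)/(4.70+2.27) = 1.531 Ω
R_total = 12.0 + 1.531 = 13.53 Ω
I = V / R_total = 155 / 13.53 = 11.46 A
Voltage across the parallel pair: V_p = I × R_p = 11.46 × 1.531 = 17.53 V
R2 sees V_p directly, so P = V_p² / R2.
P_R2 = (17.53)² / 4.70 = 65.42 W

65.4 W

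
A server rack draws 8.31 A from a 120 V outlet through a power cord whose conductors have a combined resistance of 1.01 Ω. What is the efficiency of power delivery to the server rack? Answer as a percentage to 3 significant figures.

93.0 %

The power cord carries the full 8.31 A.
P_line = I² R_line = (8.310)² × 1.01 = 69.75 W
P_source = V I = 120 × 8.310 = 997.2 W; P_load = 927.5 W
η = P_load / P_source = 927.5 / 997.2 = 0.9301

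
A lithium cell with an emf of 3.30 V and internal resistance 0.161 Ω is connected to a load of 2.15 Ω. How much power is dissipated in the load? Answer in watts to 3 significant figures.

Find the circuit current first, then P = I²R for the load (series elements share I).
I = ε / (r + R) = 3.30 / (0.161 + 2.15) = 1.428 A
P_load = I² R = (1.428)² × 2.15 = 4.384 W

4.38 W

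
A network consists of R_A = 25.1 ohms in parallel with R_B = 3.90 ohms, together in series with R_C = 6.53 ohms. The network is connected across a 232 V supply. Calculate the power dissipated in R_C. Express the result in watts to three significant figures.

Collapse the R_A‖R_B pair into one equivalent R_p; then R_p and R_C form a series string.
R_p = (25.1×3.90)/(25.1+3.90) = 3.376 Ω
R_total = R_p + 6.53 = 3.376 + 6.53 = 9.906 Ω
I = V / R_total = 232 / 9.906 = 23.42 A
All the supply current flows through R_C; use P = I²R_C.
P_R_C = (23.42)² × 6.53 = 3582 W

3580 W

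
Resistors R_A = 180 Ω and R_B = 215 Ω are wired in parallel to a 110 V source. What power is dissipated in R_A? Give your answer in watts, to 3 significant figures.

Parallel branches share the same voltage; P = V²/R gives the branch power in one step.
P_R_A = V² / R_A = (110)² / 180 Ω = 67.22 W

67.2 W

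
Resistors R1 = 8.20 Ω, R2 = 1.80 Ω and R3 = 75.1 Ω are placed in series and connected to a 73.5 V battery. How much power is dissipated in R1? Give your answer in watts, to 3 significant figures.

The current is common to all series resistors; compute it, then apply P = I²R for the target.
R_total = 8.20 + 1.80 + 75.1 = 85.10 Ω
I = V / R_total = 73.5 / 85.10 = 0.8637 A
P_R1 = I² × R1 = (0.8637)² × 8.20 = 6.117 W

6.12 W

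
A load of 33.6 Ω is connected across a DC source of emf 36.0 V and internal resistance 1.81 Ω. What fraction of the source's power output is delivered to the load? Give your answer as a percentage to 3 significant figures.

94.9 %

The source delivers εI, of which I²R reaches the load and I²r is lost; since I is common, η = R/(R+r).
η = R / (R + r) = 33.6 / (33.6 + 1.81) = 0.9489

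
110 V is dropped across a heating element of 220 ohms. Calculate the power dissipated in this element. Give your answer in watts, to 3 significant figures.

55.0 W

With V across and R both known, P = V²/R gives the dissipation directly.
P = (110 V)² / 220 Ω = 55.00 W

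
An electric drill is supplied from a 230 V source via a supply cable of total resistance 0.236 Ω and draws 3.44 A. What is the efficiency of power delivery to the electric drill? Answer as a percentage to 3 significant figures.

99.6 %

The supply cable carries the full 3.44 A.
P_line = I² R_line = (3.440)² × 0.236 = 2.793 W
P_source = V I = 230 × 3.440 = 791.2 W; P_load = 788.4 W
η = P_load / P_source = 788.4 / 791.2 = 0.9965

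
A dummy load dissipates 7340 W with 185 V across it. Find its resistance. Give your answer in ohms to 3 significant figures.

4.66 Ω

The two known quantities fix the third via R = V² / P.
R = (185)² / 7340 = 4.663 Ω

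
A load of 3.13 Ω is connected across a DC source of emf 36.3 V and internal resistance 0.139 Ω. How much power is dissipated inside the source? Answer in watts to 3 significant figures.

17.1 W

Internal loss is I²r, with I set by the total series resistance r+R.
I = ε / (r + R) = 36.3 / (0.139 + 3.13) = 11.10 A
P_int = I² r = (11.10)² × 0.139 = 17.14 W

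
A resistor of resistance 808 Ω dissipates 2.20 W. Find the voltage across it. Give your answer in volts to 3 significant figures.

The two known quantities fix the third via V = √(P R).
V = √(2.20 × 808) = 42.16 V

42.2 V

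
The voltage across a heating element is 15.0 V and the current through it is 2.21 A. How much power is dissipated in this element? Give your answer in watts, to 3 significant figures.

33.1 W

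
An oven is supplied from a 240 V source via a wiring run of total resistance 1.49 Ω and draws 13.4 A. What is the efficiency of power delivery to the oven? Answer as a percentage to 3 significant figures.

91.7 %

The wiring run carries the full 13.4 A.
P_line = I² R_line = (13.40)² × 1.49 = 267.5 W
P_source = V I = 240 × 13.40 = 3216 W; P_load = 2948 W
η = P_load / P_source = 2948 / 3216 = 0.9168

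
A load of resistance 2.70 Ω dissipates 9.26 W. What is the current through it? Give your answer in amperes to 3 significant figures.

The two known quantities fix the third via I = √(P / R).
I = √(9.26 / 2.70) = 1.852 A

1.85 A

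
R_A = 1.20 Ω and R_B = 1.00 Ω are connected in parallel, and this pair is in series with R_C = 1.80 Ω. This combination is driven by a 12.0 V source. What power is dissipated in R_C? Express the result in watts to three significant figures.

47.1 W

First find R_p for the parallel pair, then treat R_p + R_C as a series loop.
R_p = (1.20×1.00)/(1.20+1.00) = 0.5455 Ω
R_total = R_p + 1.80 = 0.5455 + 1.80 = 2.345 Ω
I = V / R_total = 12.0 / 2.345 = 5.116 A
All the supply current flows through R_C; use P = I²R_C.
P_R_C = (5.116)² × 1.80 = 47.12 W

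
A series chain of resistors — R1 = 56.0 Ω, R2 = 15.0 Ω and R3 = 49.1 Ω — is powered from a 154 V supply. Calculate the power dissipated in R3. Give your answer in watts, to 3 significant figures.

80.7 W

The current is common to all series resistors; compute it, then apply P = I²R for the target.
R_total = 56.0 + 15.0 + 49.1 = 120.1 Ω
I = V / R_total = 154 / 120.1 = 1.282 A
P_R3 = I² × R3 = (1.282)² × 49.1 = 80.73 W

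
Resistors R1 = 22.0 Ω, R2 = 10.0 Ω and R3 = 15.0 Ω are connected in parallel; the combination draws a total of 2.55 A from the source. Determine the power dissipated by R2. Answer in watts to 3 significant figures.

14.5 W

Parallel branches share V, not I — compute V via R_eq, then use V²/R for the target branch.
1/R_eq = 1/22.0 + 1/10.0 + 1/15.0 ⇒ R_eq = 4.714 Ω
V = I_total × R_eq = 2.550 × 4.714 = 12.02 V
P_R2 = V² / R2 = (12.02)² / 10.0 = 14.45 W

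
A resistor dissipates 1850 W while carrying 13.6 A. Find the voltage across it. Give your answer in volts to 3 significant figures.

136 V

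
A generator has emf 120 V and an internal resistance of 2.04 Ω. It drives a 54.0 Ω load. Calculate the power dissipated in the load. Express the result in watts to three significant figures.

248 W

The internal resistance and the load are in series, so the same I flows through both; get I from ε/(r+R), then I²R for the load.
I = ε / (r + R) = 120 / (2.04 + 54.0) = 2.141 A
P_load = I² R = (2.141)² × 54.0 = 247.6 W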